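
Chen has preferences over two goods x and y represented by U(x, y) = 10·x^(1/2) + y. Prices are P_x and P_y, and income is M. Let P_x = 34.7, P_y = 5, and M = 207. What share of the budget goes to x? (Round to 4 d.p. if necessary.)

Set MRS = P_x/P_y: 5·x^(−1/2) = P_x/P_y.
Solve: √x = 5·P_y/P_x, so x*(P_x,P_y) = (5·P_y/P_x)², and y* = (M − P_x·x*)/P_y.
Plugging in: x* = (5·5/34.7)² = 0.5191, y* = 37.7977.
Expenditure on x: 34.7·0.5191 = 18.0115; share = 0.087.

share on x = 0.087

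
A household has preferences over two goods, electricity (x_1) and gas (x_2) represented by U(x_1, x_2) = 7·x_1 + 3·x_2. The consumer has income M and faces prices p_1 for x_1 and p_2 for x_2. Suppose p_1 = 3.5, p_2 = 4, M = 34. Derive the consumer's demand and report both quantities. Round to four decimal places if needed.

x_1* = 9.7143, x_2* = 0

Perfect substitutes: compare marginal utility per dollar. 7/p_1 vs 3/p_2 → 2 vs 0.75.
x_1 gives more utility per dollar, so spend all income on x_1: x_1* = M/p_1, x_2* = 0.
Numerically: x_1* = 9.7143, x_2* = 0.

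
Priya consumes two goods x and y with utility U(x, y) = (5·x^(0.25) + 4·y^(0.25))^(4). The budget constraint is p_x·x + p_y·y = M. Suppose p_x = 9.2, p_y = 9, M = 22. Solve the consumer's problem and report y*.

y* = 1.0461

MRS = MU_x/MU_y = (5/4)·(y/x)^(0.75). Set equal to p_x/p_y.
Solve for the ratio: y/x = [(4/5)·p_x/p_y]^(4/3).
With the ratio pinned down, the budget gives x* = M/(p_x + p_y·(y/x)) and y* = (y/x)·x*.
Numerically y/x = 0.76474, so x* = 22/(9.2 + 9·0.76474) = 1.3679 and y* = 0.76474·1.3679 = 1.0461.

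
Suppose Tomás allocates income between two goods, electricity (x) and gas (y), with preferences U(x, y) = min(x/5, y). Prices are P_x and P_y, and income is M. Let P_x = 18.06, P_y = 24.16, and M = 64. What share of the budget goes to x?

With perfect complements, no substitution: consume in ratio x:y = 5:1.
Budget: P_x·x + P_y·(1/5)·x = M, so (5·P_x + P_y)·x = 5·M.
Demand: x*(P_x,P_y,M) = 5·M/(5·P_x + P_y), y* = M/(5·P_x + P_y).
Here 5·18.06 + 24.16 = 114.46, giving x* = 2.7957 and y* = 0.5591.
Expenditure on x: 18.06·2.7957 = 50.491; share = 0.7889.

share on x = 0.7889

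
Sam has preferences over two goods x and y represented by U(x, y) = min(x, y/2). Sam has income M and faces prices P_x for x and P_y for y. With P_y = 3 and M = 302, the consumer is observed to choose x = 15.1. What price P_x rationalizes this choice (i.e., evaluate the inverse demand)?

P_x = 14

Leontief preferences: the optimum is at the kink where x/1 = y/2, i.e. y = 2·x.
Budget: P_x·x + P_y·2·x = M, so (P_x + 2·P_y)·x = M.
Demand: x*(P_x,P_y,M) = M/(P_x + 2·P_y), y* = 2·M/(P_x + 2·P_y).
Set x* = 15.1 in the demand function and solve for P_x: P_x = 14.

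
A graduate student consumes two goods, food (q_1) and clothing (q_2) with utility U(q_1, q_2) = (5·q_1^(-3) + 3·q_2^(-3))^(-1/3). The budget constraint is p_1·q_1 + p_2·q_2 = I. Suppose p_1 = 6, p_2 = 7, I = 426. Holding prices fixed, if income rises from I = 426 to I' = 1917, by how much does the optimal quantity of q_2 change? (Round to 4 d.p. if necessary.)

Δq_2* = 105.856

From the CES first-order condition, (5/3)·(q_2/q_1)^(4) = p_1/p_2.
Solve for the ratio: q_2/q_1 = [(3/5)·p_1/p_2]^(0.25).
With the ratio pinned down, the budget gives q_1* = I/(p_1 + p_2·(q_2/q_1)) and q_2* = (q_2/q_1)·q_1*.
Numerically q_2/q_1 = 0.84684, so q_1* = 426/(6 + 7·0.84684) = 35.7147 and q_2* = 0.84684·35.7147 = 30.2446.
At I' = 1917: q_2* = 136.1006. Change: 136.1006 − 30.2446 = 105.856.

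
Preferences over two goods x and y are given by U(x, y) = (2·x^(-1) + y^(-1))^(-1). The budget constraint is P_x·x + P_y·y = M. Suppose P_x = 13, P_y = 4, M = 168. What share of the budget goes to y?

share on y = 0.2817

MRS = MU_x/MU_y = 2·(y/x)^(2). Set equal to P_x/P_y.
Solve for the ratio: y/x = [(1/2)·P_x/P_y]^(0.5).
With the ratio pinned down, the budget gives x* = M/(P_x + P_y·(y/x)) and y* = (y/x)·x*.
Numerically y/x = 1.274755, so x* = 168/(13 + 4·1.274755) = 9.2823 and y* = 1.274755·9.2823 = 11.8326.
Expenditure on y: 4·11.8326 = 47.3305; share = 0.2817.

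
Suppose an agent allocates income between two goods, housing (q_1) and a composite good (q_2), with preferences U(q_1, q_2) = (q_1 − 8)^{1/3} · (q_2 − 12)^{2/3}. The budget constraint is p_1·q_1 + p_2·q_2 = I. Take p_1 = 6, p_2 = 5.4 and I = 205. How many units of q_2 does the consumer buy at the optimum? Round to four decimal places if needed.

q_2* = 23.3827

Substituting into the budget: q_1* = 8 + 1/3·(I − 8·p_1 − 12·p_2)/p_1, and q_2* = 12 + 2/3·(…)/p_2.
Discretionary income = 205 − 8·6 − 12·5.4 = 92.2; q_2* = 12 + 2/3·92.2/5.4 = 23.3827.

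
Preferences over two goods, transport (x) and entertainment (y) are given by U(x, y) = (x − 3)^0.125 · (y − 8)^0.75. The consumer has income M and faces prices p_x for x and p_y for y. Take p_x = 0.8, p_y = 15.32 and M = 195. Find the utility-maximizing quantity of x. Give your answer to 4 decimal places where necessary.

Substituting into the budget: x* = 3 + 1/7·(M − 3·p_x − 8·p_y)/p_x, and y* = 8 + 6/7·(…)/p_y.
Discretionary income = 195 − 3·0.8 − 8·15.32 = 70.04; x* = 3 + 1/7·70.04/0.8 = 15.5071.

x* = 15.5071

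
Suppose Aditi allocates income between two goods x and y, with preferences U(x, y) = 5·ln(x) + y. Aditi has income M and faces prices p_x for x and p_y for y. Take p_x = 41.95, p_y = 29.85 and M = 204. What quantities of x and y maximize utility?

x* = 3.5578, y* = 1.8342

Set MRS = p_x/p_y: (5/x)/1 = p_x/p_y.
So x*(p_x,p_y) = 5·p_y/p_x, independent of income; and y* = (M − 5·p_y)/p_y.
At the given prices: x* = 5·29.85/41.95 = 3.5578, and y* = 1.8342.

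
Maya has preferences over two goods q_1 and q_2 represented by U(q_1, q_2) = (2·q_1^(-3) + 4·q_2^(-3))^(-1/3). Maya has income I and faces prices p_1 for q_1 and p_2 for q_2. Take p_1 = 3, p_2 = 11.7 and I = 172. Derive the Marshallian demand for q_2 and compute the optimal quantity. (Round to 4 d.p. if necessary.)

q_2* = 11.2823

With the ratio pinned down, the budget gives q_1* = I/(p_1 + p_2·(q_2/q_1)) and q_2* = (q_2/q_1)·q_1*.
Numerically q_2/q_1 = 0.846236, so q_1* = 172/(3 + 11.7·0.846236) = 13.3323 and q_2* = 0.846236·13.3323 = 11.2823.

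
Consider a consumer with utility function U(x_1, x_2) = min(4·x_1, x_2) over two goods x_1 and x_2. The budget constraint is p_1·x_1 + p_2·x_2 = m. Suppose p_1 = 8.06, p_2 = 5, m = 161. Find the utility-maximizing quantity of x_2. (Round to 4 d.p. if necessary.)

x_2* = 22.9508

Demand: x_1*(p_1,p_2,m) = m/(p_1 + 4·p_2), x_2* = 4·m/(p_1 + 4·p_2).
Here 8.06 + 4·5 = 28.06, giving x_2* = 22.9508.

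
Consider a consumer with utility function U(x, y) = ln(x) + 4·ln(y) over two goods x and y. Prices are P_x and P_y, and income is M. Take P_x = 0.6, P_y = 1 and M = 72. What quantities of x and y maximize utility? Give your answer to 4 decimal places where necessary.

MU_x/MU_y = (y)/(4·x); tangency sets this equal to P_x/P_y.
Rearranging, P_y·y = 4·P_x·x. Substituting into the budget gives P_x·x·(1 + 4) = M.
Demand: x*(P_x,P_y,M) = 0.2·M/P_x and y* = 0.8·M/P_y.
At P_x=0.6, P_y=1, M=72: x* = 0.2·72/0.6 = 24, y* = 57.6.

x* = 24, y* = 57.6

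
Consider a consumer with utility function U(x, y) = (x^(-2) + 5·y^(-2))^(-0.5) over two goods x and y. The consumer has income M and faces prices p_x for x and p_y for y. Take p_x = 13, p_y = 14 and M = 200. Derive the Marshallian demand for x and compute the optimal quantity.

MRS = MU_x/MU_y = (1/5)·(y/x)^(3). Set equal to p_x/p_y.
Solve for the ratio: y/x = [5·p_x/p_y]^(1/3).
Substitute y = (y/x)·x into the budget: x* = M/(p_x + p_y·(y/x)).
Numerically y/x = 1.668252, so x* = 200/(13 + 14·1.668252) = 5.5012.

x* = 5.5012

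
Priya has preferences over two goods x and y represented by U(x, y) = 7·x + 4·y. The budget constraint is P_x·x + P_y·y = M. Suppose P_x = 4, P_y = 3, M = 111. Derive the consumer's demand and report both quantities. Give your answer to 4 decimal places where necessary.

Linear utility — the consumer picks whichever good has higher MU/price: 7/4 = 1.75 vs 4/3 = 1.3333.
x gives more utility per dollar, so spend all income on x: x* = M/P_x, y* = 0.
Numerically: x* = 27.75, y* = 0.

x* = 27.75, y* = 0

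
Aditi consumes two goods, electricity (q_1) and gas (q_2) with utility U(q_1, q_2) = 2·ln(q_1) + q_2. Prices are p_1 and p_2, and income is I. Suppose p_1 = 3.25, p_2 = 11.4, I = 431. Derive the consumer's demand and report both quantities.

Set MRS = p_1/p_2: (2/q_1)/1 = p_1/p_2.
So q_1*(p_1,p_2) = 2·p_2/p_1, independent of income; and q_2* = (I − 2·p_2)/p_2.
At the given prices: q_1* = 2·11.4/3.25 = 7.0154, and q_2* = 35.807.

q_1* = 7.0154, q_2* = 35.807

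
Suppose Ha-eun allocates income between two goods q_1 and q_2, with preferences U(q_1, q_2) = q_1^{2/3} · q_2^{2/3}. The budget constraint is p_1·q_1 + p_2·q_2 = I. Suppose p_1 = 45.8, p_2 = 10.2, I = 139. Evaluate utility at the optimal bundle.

V = 4.7461

The MRS is q_2/q_1. Set MRS = p_1/p_2.
Rearranging, p_2·q_2 = p_1·q_1. Substituting into the budget gives p_1·q_1·(1 + 1) = I.
Demand: q_1*(p_1,p_2,I) = 0.5·I/p_1 and q_2* = 0.5·I/p_2.
At p_1=45.8, p_2=10.2, I=139: q_1* = 0.5·139/45.8 = 1.5175, q_2* = 6.8137.
Utility at the optimum: U(1.5175, 6.8137) = 4.7461.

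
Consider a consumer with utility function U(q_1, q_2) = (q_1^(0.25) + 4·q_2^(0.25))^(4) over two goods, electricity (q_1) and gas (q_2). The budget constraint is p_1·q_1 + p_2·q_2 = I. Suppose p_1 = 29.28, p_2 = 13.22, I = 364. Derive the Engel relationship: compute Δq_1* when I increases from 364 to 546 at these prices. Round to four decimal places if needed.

Numerically q_2/q_1 = 18.331562, so q_1* = 364/(29.28 + 13.22·18.331562) = 1.3401.
At I' = 546: q_1* = 2.0101. Change: 2.0101 − 1.3401 = 0.67.

Δq_1* = 0.67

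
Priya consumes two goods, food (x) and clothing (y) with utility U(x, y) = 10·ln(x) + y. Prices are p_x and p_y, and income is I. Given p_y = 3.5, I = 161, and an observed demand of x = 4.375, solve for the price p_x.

MU_x = 10/x, MU_y = 1. Tangency: 10/x = p_x/p_y.
So x*(p_x,p_y) = 10·p_y/p_x, independent of income; and y* = (I − 10·p_y)/p_y.
Set x* = 4.375 in the demand function and solve for p_x: p_x = 8.

p_x = 8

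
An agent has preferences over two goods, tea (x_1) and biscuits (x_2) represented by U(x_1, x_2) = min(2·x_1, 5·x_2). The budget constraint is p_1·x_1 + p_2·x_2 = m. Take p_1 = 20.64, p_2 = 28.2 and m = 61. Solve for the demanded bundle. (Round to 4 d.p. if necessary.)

Leontief preferences: the optimum is at the kink where x_1/5 = x_2/2, i.e. x_2 = (2/5)·x_1.
Budget: p_1·x_1 + p_2·(2/5)·x_1 = m, so (5·p_1 + 2·p_2)·x_1 = 5·m.
Demand: x_1*(p_1,p_2,m) = 5·m/(5·p_1 + 2·p_2), x_2* = 2·m/(5·p_1 + 2·p_2).
Here 5·20.64 + 2·28.2 = 159.6, giving x_1* = 1.911 and x_2* = 0.7644.

x_1* = 1.911, x_2* = 0.7644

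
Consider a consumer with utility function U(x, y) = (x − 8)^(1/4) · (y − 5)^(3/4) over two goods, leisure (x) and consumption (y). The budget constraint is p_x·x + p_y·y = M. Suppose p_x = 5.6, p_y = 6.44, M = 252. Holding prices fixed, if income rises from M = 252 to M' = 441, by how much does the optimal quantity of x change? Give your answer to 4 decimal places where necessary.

This is Cobb-Douglas in (x−8, y−5): tangency gives 0.25·p_y·(y−5) = 0.75·p_x·(x−8).
After buying the subsistence bundle (8, 5), a share 0.25 of the remaining income goes to x: x* = 8 + 0.25·(M − 8p_x − 5p_y)/p_x.
Discretionary income = 252 − 8·5.6 − 5·6.44 = 175; x* = 8 + 0.25·175/5.6 = 15.8125.
At M' = 441: x* = 24.25. Change: 24.25 − 15.8125 = 8.4375.

Δx* = 8.4375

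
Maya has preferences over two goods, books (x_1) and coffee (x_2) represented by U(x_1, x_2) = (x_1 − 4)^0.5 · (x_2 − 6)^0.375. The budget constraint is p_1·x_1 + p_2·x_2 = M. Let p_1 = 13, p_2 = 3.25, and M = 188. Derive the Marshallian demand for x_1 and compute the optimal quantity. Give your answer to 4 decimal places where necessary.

Let x_1' = x_1−4, x_2' = x_2−6. MRS = (4/3)·x_2'/x_1' = p_1/p_2.
After buying the subsistence bundle (4, 6), a share 4/7 of the remaining income goes to x_1: x_1* = 4 + 4/7·(M − 4p_1 − 6p_2)/p_1.
Discretionary income = 188 − 4·13 − 6·3.25 = 116.5; x_1* = 4 + 4/7·116.5/13 = 9.1209.

x_1* = 9.1209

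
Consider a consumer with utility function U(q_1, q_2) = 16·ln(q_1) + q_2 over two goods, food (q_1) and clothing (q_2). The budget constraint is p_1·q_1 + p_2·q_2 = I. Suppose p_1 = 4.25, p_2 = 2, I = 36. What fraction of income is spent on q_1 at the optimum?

share on q_1 = 0.8889

MU_q_1 = 16/q_1, MU_q_2 = 1. Tangency: 16/q_1 = p_1/p_2.
So q_1*(p_1,p_2) = 16·p_2/p_1, independent of income; and q_2* = (I − 16·p_2)/p_2.
At the given prices: q_1* = 16·2/4.25 = 7.5294, and q_2* = 2.
Expenditure on q_1: 4.25·7.5294 = 32; share = 0.8889.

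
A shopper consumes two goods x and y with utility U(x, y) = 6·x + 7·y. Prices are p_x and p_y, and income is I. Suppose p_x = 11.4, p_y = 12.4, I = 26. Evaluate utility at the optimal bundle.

V = 14.6774

Perfect substitutes: compare marginal utility per dollar. 6/p_x vs 7/p_y → 0.5263 vs 0.5645.
y gives more utility per dollar, so spend all income on y: y* = I/p_y, x* = 0.
Numerically: x* = 0, y* = 2.0968.
Utility at the optimum: U(0, 2.0968) = 14.6774.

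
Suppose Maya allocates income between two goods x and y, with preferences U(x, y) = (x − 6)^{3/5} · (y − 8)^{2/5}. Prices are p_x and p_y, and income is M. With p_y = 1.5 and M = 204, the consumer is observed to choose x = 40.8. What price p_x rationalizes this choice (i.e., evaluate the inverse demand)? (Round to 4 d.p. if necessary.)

p_x = 3

MRS = (3/2)·(y−8)/(x−6). Tangency with p_x/p_y gives y−8 = (2/3)·(p_x/p_y)·(x−6).
Substituting into the budget: x* = 6 + 0.6·(M − 6·p_x − 8·p_y)/p_x, and y* = 8 + 0.4·(…)/p_y.
Set x* = 40.8 in the demand function and solve for p_x: p_x = 3.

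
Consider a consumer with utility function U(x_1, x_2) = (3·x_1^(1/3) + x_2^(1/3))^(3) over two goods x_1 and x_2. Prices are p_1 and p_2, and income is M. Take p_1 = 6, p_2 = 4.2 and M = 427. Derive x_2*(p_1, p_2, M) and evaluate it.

x_2* = 19.0123

MU_x_1 ∝ 3·x_1^(-2/3), MU_x_2 ∝ x_2^(-2/3), so MRS = 3·(x_2/x_1)^(2/3) = p_1/p_2.
Solve for the ratio: x_2/x_1 = [(1/3)·p_1/p_2]^(1.5).
Substitute x_2 = (x_2/x_1)·x_1 into the budget: x_1* = M/(p_1 + p_2·(x_2/x_1)).
Numerically x_2/x_1 = 0.328603, so x_1* = 427/(6 + 4.2·0.328603) = 57.8581 and x_2* = 0.328603·57.8581 = 19.0123.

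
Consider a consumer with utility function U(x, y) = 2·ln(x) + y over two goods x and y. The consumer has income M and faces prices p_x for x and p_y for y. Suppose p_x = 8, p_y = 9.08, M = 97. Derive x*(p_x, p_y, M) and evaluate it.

x* = 2.27

Set MRS = p_x/p_y: (2/x)/1 = p_x/p_y.
So x*(p_x,p_y) = 2·p_y/p_x, independent of income; and y* = (M − 2·p_y)/p_y.
At the given prices: x* = 2·9.08/8 = 2.27.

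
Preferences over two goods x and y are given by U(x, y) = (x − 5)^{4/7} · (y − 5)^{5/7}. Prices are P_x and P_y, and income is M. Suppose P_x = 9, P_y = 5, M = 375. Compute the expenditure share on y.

Let x' = x−5, y' = y−5. MRS = (4/5)·y'/x' = P_x/P_y.
Substituting into the budget: x* = 5 + 4/9·(M − 5·P_x − 5·P_y)/P_x, and y* = 5 + 5/9·(…)/P_y.
Discretionary income = 375 − 5·9 − 5·5 = 305; x* = 5 + 4/9·305/9 = 20.0617; y* = 5 + 5/9·305/5 = 38.8889.
Expenditure on y: 5·38.8889 = 194.4444; share = 0.5185.

share on y = 0.5185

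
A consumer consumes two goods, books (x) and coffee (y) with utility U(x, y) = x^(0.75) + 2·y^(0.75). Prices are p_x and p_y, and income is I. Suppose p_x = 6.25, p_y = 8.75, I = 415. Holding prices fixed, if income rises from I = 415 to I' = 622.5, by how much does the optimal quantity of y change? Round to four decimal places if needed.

From the CES first-order condition, (1/2)·(y/x)^(0.25) = p_x/p_y.
Solve for the ratio: y/x = [2·p_x/p_y]^(4).
Substitute y = (y/x)·x into the budget: x* = I/(p_x + p_y·(y/x)).
Numerically y/x = 4.164931, so x* = 415/(6.25 + 8.75·4.164931) = 9.7205 and y* = 4.164931·9.7205 = 40.4853.
At I' = 622.5: y* = 60.728. Change: 60.728 − 40.4853 = 20.2427.

Δy* = 20.2427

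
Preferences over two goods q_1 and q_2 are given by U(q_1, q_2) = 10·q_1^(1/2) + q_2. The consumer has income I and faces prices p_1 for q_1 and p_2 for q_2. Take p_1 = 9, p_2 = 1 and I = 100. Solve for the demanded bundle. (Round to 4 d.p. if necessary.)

q_1* = 0.3086, q_2* = 97.2222

Set MRS = p_1/p_2: 5·q_1^(−1/2) = p_1/p_2.
Thus q_1* = (5·p_2/p_1)² — independent of I — with the rest of income spent on q_2.
Plugging in: q_1* = (5·1/9)² = 0.3086, q_2* = 97.2222.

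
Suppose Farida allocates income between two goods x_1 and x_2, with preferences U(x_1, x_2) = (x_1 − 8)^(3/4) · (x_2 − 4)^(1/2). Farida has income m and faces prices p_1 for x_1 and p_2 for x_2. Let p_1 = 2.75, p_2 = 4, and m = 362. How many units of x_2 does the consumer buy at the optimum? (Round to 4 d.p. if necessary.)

Discretionary income = 362 − 8·2.75 − 4·4 = 324; x_2* = 4 + 0.4·324/4 = 36.4.

x_2* = 36.4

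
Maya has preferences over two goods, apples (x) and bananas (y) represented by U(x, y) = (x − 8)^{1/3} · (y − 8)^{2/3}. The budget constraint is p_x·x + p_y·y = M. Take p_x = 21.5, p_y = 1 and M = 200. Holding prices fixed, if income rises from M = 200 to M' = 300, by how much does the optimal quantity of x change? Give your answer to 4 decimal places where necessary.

Substituting into the budget: x* = 8 + 1/3·(M − 8·p_x − 8·p_y)/p_x, and y* = 8 + 2/3·(…)/p_y.
Discretionary income = 200 − 8·21.5 − 8·1 = 20; x* = 8 + 1/3·20/21.5 = 8.3101.
At M' = 300: x* = 9.8605. Change: 9.8605 − 8.3101 = 1.5504.

Δx* = 1.5504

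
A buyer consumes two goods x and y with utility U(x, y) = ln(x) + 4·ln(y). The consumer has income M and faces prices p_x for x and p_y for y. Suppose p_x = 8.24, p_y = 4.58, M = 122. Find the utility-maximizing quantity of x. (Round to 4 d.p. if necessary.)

x* = 2.9612

At p_x=8.24, p_y=4.58, M=122: x* = 0.2·122/8.24 = 2.9612.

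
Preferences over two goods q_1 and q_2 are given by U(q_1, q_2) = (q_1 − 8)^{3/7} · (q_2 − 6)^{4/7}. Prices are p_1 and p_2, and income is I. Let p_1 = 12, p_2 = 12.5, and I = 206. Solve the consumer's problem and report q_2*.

MRS = (3/4)·(q_2−6)/(q_1−8). Tangency with p_1/p_2 gives q_2−6 = (4/3)·(p_1/p_2)·(q_1−8).
After buying the subsistence bundle (8, 6), a share 3/7 of the remaining income goes to q_1: q_1* = 8 + 3/7·(I − 8p_1 − 6p_2)/p_1.
Discretionary income = 206 − 8·12 − 6·12.5 = 35; q_2* = 6 + 4/7·35/12.5 = 7.6.

q_2* = 7.6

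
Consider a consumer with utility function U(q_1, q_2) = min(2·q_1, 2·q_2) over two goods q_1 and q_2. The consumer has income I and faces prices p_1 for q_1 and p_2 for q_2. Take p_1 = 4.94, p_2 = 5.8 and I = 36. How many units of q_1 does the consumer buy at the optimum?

With perfect complements, no substitution: consume in ratio q_1:q_2 = 2:2.
Budget: p_1·q_1 + p_2·q_1 = I, so (2·p_1 + 2·p_2)·q_1 = 2·I.
Demand: q_1*(p_1,p_2,I) = 2·I/(2·p_1 + 2·p_2), q_2* = 2·I/(2·p_1 + 2·p_2).
Here 2·4.94 + 2·5.8 = 21.48, giving q_1* = 3.352.

q_1* = 3.352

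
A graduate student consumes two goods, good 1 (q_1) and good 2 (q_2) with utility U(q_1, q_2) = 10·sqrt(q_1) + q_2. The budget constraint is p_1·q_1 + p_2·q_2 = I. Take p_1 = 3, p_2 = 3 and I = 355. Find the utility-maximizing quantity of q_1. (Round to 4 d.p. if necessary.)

Plugging in: q_1* = (5·3/3)² = 25.

q_1* = 25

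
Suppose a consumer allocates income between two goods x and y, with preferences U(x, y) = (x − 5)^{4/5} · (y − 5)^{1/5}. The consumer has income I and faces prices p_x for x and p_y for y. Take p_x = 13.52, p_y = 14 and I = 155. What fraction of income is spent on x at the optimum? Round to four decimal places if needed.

share on x = 0.5259

MRS = 4·(y−5)/(x−5). Tangency with p_x/p_y gives y−5 = (1/4)·(p_x/p_y)·(x−5).
After buying the subsistence bundle (5, 5), a share 0.8 of the remaining income goes to x: x* = 5 + 0.8·(I − 5p_x − 5p_y)/p_x.
Discretionary income = 155 − 5·13.52 − 5·14 = 17.4; x* = 5 + 0.8·17.4/13.52 = 6.0296; y* = 5 + 0.2·17.4/14 = 5.2486.
Expenditure on x: 13.52·6.0296 = 81.52; share = 0.5259.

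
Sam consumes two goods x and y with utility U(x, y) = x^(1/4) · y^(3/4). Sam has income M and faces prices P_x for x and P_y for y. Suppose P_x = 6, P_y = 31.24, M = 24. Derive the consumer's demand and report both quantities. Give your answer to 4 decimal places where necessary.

MU_x/MU_y = (0.25·y)/(0.75·x); tangency sets this equal to P_x/P_y.
Rearranging, P_y·y = 3·P_x·x. Substituting into the budget gives P_x·x·(1 + 3) = M.
Demand: x*(P_x,P_y,M) = 0.25·M/P_x and y* = 0.75·M/P_y.
At P_x=6, P_y=31.24, M=24: x* = 0.25·24/6 = 1, y* = 0.5762.

x* = 1, y* = 0.5762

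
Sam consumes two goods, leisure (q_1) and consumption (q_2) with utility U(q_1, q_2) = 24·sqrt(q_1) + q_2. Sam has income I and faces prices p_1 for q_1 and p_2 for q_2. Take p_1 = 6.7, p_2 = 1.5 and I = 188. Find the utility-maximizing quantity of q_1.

q_1* = 7.2176

Utility is quasi-linear in q_2; the FOC for q_1 is 12/√q_1 = p_1/p_2.
Solve: √q_1 = 12·p_2/p_1, so q_1*(p_1,p_2) = (12·p_2/p_1)², and q_2* = (I − p_1·q_1*)/p_2.
Plugging in: q_1* = (12·1.5/6.7)² = 7.2176.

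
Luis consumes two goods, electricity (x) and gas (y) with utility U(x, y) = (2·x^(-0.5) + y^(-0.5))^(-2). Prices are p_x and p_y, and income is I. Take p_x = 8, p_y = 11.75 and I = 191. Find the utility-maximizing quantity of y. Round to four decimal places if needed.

MU_x ∝ 2·x^(-1.5), MU_y ∝ y^(-1.5), so MRS = 2·(y/x)^(1.5) = p_x/p_y.
Solve for the ratio: y/x = [(1/2)·p_x/p_y]^(2/3).
With the ratio pinned down, the budget gives x* = I/(p_x + p_y·(y/x)) and y* = (y/x)·x*.
Numerically y/x = 0.487545, so x* = 191/(8 + 11.75·0.487545) = 13.9125 and y* = 0.487545·13.9125 = 6.783.

y* = 6.783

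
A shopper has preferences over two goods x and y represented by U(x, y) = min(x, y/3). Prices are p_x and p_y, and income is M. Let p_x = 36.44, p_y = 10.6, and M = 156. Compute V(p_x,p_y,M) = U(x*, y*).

V = 2.286

Demand: x*(p_x,p_y,M) = M/(p_x + 3·p_y), y* = 3·M/(p_x + 3·p_y).
Here 36.44 + 3·10.6 = 68.24, giving x* = 2.286 and y* = 6.8581.
Utility at the optimum: U(2.286, 6.8581) = 2.286.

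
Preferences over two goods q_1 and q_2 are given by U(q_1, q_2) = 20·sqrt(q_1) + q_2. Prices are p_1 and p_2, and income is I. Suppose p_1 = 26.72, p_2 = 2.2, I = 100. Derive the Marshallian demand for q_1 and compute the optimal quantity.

Utility is quasi-linear in q_2; the FOC for q_1 is 10/√q_1 = p_1/p_2.
Thus q_1* = (10·p_2/p_1)² — independent of I — with the rest of income spent on q_2.
Plugging in: q_1* = (10·2.2/26.72)² = 0.6779.

q_1* = 0.6779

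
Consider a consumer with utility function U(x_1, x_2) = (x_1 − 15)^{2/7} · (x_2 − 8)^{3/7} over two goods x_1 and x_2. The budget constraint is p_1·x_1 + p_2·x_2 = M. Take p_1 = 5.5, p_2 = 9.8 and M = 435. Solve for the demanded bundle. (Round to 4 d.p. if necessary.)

Let x_1' = x_1−15, x_2' = x_2−8. MRS = (2/3)·x_2'/x_1' = p_1/p_2.
Substituting into the budget: x_1* = 15 + 0.4·(M − 15·p_1 − 8·p_2)/p_1, and x_2* = 8 + 0.6·(…)/p_2.
Discretionary income = 435 − 15·5.5 − 8·9.8 = 274.1; x_1* = 15 + 0.4·274.1/5.5 = 34.9345; x_2* = 8 + 0.6·274.1/9.8 = 24.7816.

x_1* = 34.9345, x_2* = 24.7816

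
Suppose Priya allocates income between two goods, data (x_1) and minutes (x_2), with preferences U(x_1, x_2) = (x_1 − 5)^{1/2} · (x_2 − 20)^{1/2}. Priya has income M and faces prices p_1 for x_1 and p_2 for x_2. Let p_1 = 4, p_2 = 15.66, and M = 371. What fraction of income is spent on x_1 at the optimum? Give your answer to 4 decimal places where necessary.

share on x_1 = 0.1049

MRS = (x_2−20)/(x_1−5). Tangency with p_1/p_2 gives x_2−20 = (p_1/p_2)·(x_1−5).
After buying the subsistence bundle (5, 20), a share 0.5 of the remaining income goes to x_1: x_1* = 5 + 0.5·(M − 5p_1 − 20p_2)/p_1.
Discretionary income = 371 − 5·4 − 20·15.66 = 37.8; x_1* = 5 + 0.5·37.8/4 = 9.725; x_2* = 20 + 0.5·37.8/15.66 = 21.2069.
Expenditure on x_1: 4·9.725 = 38.9; share = 0.1049.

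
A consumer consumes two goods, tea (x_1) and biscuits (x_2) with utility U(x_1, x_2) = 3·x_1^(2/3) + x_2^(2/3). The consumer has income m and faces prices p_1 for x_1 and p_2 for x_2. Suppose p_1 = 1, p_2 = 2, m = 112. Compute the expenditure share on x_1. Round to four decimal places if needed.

share on x_1 = 0.9908

From the CES first-order condition, 3·(x_2/x_1)^(1/3) = p_1/p_2.
Solve for the ratio: x_2/x_1 = [(1/3)·p_1/p_2]^(3).
With the ratio pinned down, the budget gives x_1* = m/(p_1 + p_2·(x_2/x_1)) and x_2* = (x_2/x_1)·x_1*.
Numerically x_2/x_1 = 0.00463, so x_1* = 112/(1 + 2·0.00463) = 110.9725 and x_2* = 0.00463·110.9725 = 0.5138.
Expenditure on x_1: 1·110.9725 = 110.9725; share = 0.9908.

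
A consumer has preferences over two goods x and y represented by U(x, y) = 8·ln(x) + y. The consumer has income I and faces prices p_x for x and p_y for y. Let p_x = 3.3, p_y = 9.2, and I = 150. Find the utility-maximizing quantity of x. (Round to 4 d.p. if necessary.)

x* = 22.303

Set MRS = p_x/p_y: (8/x)/1 = p_x/p_y.
So x*(p_x,p_y) = 8·p_y/p_x, independent of income; and y* = (I − 8·p_y)/p_y.
At the given prices: x* = 8·9.2/3.3 = 22.303.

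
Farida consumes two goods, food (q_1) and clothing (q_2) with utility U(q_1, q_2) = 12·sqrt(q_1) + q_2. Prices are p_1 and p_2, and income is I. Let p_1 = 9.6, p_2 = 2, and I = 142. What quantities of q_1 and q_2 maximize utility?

q_1* = 1.5625, q_2* = 63.5

Set MRS = p_1/p_2: 6·q_1^(−1/2) = p_1/p_2.
Thus q_1* = (6·p_2/p_1)² — independent of I — with the rest of income spent on q_2.
Plugging in: q_1* = (6·2/9.6)² = 1.5625, q_2* = 63.5.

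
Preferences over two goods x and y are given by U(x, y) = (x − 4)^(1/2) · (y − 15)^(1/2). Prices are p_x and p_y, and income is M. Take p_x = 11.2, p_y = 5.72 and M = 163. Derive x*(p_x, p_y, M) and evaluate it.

Substituting into the budget: x* = 4 + 0.5·(M − 4·p_x − 15·p_y)/p_x, and y* = 15 + 0.5·(…)/p_y.
Discretionary income = 163 − 4·11.2 − 15·5.72 = 32.4; x* = 4 + 0.5·32.4/11.2 = 5.4464.

x* = 5.4464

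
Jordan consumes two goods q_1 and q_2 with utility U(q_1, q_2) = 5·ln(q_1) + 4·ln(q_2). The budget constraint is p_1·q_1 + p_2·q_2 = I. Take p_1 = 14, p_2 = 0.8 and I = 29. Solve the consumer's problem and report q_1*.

q_1* = 1.1508

Demand: q_1*(p_1,p_2,I) = 5/9·I/p_1 and q_2* = 4/9·I/p_2.
At p_1=14, p_2=0.8, I=29: q_1* = 5/9·29/14 = 1.1508.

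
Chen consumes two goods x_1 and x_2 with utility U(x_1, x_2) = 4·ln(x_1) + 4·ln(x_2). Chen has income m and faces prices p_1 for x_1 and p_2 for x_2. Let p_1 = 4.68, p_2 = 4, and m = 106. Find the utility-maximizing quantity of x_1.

x_1* = 11.3248

Tangency: MRS = x_2/x_1 = p_1/p_2.
So 4·p_2·x_2 = 4·p_1·x_1; combined with the budget, a share 0.5 of income goes to x_1.
Demand: x_1*(p_1,p_2,m) = 0.5·m/p_1 and x_2* = 0.5·m/p_2.
At p_1=4.68, p_2=4, m=106: x_1* = 0.5·106/4.68 = 11.3248.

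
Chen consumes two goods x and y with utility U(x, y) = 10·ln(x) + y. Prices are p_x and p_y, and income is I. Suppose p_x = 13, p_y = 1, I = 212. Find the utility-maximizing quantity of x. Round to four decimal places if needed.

x* = 0.7692

Set MRS = p_x/p_y: (10/x)/1 = p_x/p_y.
So x*(p_x,p_y) = 10·p_y/p_x, independent of income; and y* = (I − 10·p_y)/p_y.
At the given prices: x* = 10·1/13 = 0.7692.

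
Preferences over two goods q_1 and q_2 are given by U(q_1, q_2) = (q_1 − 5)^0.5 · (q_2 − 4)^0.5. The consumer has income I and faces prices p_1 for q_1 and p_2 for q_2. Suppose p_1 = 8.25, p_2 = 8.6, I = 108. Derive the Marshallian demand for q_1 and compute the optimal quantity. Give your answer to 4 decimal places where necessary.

After buying the subsistence bundle (5, 4), a share 0.5 of the remaining income goes to q_1: q_1* = 5 + 0.5·(I − 5p_1 − 4p_2)/p_1.
Discretionary income = 108 − 5·8.25 − 4·8.6 = 32.35; q_1* = 5 + 0.5·32.35/8.25 = 6.9606.

q_1* = 6.9606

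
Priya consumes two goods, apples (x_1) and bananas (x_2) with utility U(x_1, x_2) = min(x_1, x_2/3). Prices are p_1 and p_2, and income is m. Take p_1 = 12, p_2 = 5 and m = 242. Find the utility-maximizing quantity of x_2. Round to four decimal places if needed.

Leontief preferences: the optimum is at the kink where x_1/1 = x_2/3, i.e. x_2 = 3·x_1.
Budget: p_1·x_1 + p_2·3·x_1 = m, so (p_1 + 3·p_2)·x_1 = m.
Demand: x_1*(p_1,p_2,m) = m/(p_1 + 3·p_2), x_2* = 3·m/(p_1 + 3·p_2).
Here 12 + 3·5 = 27, giving x_2* = 26.8889.

x_2* = 26.8889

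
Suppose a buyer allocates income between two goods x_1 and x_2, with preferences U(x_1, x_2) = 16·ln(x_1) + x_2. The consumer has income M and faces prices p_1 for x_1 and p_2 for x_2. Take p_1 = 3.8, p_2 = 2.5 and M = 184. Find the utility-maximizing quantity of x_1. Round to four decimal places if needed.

x_1* = 10.5263

Set MRS = p_1/p_2: (16/x_1)/1 = p_1/p_2.
So x_1*(p_1,p_2) = 16·p_2/p_1, independent of income; and x_2* = (M − 16·p_2)/p_2.
At the given prices: x_1* = 16·2.5/3.8 = 10.5263.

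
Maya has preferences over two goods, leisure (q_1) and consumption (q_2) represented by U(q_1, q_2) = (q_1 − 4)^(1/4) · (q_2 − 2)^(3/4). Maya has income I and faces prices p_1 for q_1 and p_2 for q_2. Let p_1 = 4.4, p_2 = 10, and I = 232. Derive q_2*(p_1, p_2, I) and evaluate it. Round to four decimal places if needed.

MRS = (1/3)·(q_2−2)/(q_1−4). Tangency with p_1/p_2 gives q_2−2 = 3·(p_1/p_2)·(q_1−4).
After buying the subsistence bundle (4, 2), a share 0.25 of the remaining income goes to q_1: q_1* = 4 + 0.25·(I − 4p_1 − 2p_2)/p_1.
Discretionary income = 232 − 4·4.4 − 2·10 = 194.4; q_2* = 2 + 0.75·194.4/10 = 16.58.

q_2* = 16.58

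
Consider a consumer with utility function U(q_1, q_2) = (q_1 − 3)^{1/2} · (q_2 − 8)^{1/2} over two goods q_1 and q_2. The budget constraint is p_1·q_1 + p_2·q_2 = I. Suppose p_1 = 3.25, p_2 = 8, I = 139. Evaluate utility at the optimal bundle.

V = 6.3983

MRS = (q_2−8)/(q_1−3). Tangency with p_1/p_2 gives q_2−8 = (p_1/p_2)·(q_1−3).
After buying the subsistence bundle (3, 8), a share 0.5 of the remaining income goes to q_1: q_1* = 3 + 0.5·(I − 3p_1 − 8p_2)/p_1.
Discretionary income = 139 − 3·3.25 − 8·8 = 65.25; q_1* = 3 + 0.5·65.25/3.25 = 13.0385; q_2* = 8 + 0.5·65.25/8 = 12.0781.
Utility at the optimum: U(13.0385, 12.0781) = 6.3983.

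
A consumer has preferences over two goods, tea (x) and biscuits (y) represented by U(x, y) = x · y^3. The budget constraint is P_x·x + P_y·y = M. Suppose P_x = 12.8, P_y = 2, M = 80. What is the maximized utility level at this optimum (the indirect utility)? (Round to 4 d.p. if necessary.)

V = 42187.5

The MRS is (1/3)·y/x. Set MRS = P_x/P_y.
Rearranging, P_y·y = 3·P_x·x. Substituting into the budget gives P_x·x·(1 + 3) = M.
Demand: x*(P_x,P_y,M) = 0.25·M/P_x and y* = 0.75·M/P_y.
At P_x=12.8, P_y=2, M=80: x* = 0.25·80/12.8 = 1.5625, y* = 30.
Utility at the optimum: U(1.5625, 30) = 42187.5.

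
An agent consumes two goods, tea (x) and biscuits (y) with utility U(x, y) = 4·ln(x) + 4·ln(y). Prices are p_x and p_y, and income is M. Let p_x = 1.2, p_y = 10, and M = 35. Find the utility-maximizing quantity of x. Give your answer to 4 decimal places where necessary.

x* = 14.5833

Tangency: MRS = y/x = p_x/p_y.
So 4·p_y·y = 4·p_x·x; combined with the budget, a share 0.5 of income goes to x.
Demand: x*(p_x,p_y,M) = 0.5·M/p_x and y* = 0.5·M/p_y.
At p_x=1.2, p_y=10, M=35: x* = 0.5·35/1.2 = 14.5833.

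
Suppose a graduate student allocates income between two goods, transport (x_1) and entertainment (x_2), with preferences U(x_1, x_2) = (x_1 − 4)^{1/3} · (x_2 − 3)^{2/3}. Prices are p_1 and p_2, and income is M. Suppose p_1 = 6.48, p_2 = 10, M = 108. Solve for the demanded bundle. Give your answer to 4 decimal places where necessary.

After buying the subsistence bundle (4, 3), a share 1/3 of the remaining income goes to x_1: x_1* = 4 + 1/3·(M − 4p_1 − 3p_2)/p_1.
Discretionary income = 108 − 4·6.48 − 3·10 = 52.08; x_1* = 4 + 1/3·52.08/6.48 = 6.679; x_2* = 3 + 2/3·52.08/10 = 6.472.

x_1* = 6.679, x_2* = 6.472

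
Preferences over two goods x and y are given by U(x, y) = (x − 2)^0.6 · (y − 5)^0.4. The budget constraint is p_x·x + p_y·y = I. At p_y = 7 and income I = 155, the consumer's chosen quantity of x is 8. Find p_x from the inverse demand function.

This is Cobb-Douglas in (x−2, y−5): tangency gives 0.6·p_y·(y−5) = 0.4·p_x·(x−2).
Substituting into the budget: x* = 2 + 0.6·(I − 2·p_x − 5·p_y)/p_x, and y* = 5 + 0.4·(…)/p_y.
Set x* = 8 in the demand function and solve for p_x: p_x = 10.

p_x = 10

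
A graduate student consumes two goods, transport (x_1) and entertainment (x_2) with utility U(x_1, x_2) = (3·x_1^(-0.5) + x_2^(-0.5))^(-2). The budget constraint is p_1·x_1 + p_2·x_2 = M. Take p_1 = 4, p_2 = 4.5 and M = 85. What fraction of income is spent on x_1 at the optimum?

MRS = MU_x_1/MU_x_2 = 3·(x_2/x_1)^(1.5). Set equal to p_1/p_2.
Hence x_2/x_1 = ((1/3)·p_1/p_2)^(1/(1.5)), i.e. raised to the 2/3 power.
With the ratio pinned down, the budget gives x_1* = M/(p_1 + p_2·(x_2/x_1)) and x_2* = (x_2/x_1)·x_1*.
Numerically x_2/x_1 = 0.444444, so x_1* = 85/(4 + 4.5·0.444444) = 14.1667 and x_2* = 0.444444·14.1667 = 6.2963.
Expenditure on x_1: 4·14.1667 = 56.6667; share = 0.6667.

share on x_1 = 0.6667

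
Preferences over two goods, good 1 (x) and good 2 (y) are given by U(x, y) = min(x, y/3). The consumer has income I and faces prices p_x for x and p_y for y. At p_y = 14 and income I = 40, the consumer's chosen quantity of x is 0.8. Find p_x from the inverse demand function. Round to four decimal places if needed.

p_x = 8

Leontief preferences: the optimum is at the kink where x/1 = y/3, i.e. y = 3·x.
Budget: p_x·x + p_y·3·x = I, so (p_x + 3·p_y)·x = I.
Demand: x*(p_x,p_y,I) = I/(p_x + 3·p_y), y* = 3·I/(p_x + 3·p_y).
Set x* = 0.8 in the demand function and solve for p_x: p_x = 8.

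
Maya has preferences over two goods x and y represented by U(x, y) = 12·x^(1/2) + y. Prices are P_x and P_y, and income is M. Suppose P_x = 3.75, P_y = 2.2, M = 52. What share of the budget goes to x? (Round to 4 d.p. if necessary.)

share on x = 0.8935

Plugging in: x* = (6·2.2/3.75)² = 12.3904, y* = 2.5164.
Expenditure on x: 3.75·12.3904 = 46.464; share = 0.8935.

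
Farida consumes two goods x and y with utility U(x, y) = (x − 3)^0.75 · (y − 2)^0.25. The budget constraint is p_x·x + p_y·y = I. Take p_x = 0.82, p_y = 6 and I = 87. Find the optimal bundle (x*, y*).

x* = 69.3476, y* = 5.0225

Let x' = x−3, y' = y−2. MRS = 3·y'/x' = p_x/p_y.
After buying the subsistence bundle (3, 2), a share 0.75 of the remaining income goes to x: x* = 3 + 0.75·(I − 3p_x − 2p_y)/p_x.
Discretionary income = 87 − 3·0.82 − 2·6 = 72.54; x* = 3 + 0.75·72.54/0.82 = 69.3476; y* = 2 + 0.25·72.54/6 = 5.0225.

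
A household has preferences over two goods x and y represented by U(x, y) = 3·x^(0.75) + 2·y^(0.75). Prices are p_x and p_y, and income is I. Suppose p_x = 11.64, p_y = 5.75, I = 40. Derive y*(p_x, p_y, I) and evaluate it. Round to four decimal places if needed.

MU_x ∝ 3·x^(-0.25), MU_y ∝ 2·y^(-0.25), so MRS = (3/2)·(y/x)^(0.25) = p_x/p_y.
Hence y/x = ((2/3)·p_x/p_y)^(1/(0.25)), i.e. raised to the 4 power.
Substitute y = (y/x)·x into the budget: x* = I/(p_x + p_y·(y/x)).
Numerically y/x = 3.317229, so x* = 40/(11.64 + 5.75·3.317229) = 1.3023 and y* = 3.317229·1.3023 = 4.3201.

y* = 4.3201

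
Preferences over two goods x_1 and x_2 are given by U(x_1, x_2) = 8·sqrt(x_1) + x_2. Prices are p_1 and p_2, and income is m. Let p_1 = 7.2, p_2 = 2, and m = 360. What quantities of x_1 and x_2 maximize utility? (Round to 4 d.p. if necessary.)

Set MRS = p_1/p_2: 4·x_1^(−1/2) = p_1/p_2.
Thus x_1* = (4·p_2/p_1)² — independent of m — with the rest of income spent on x_2.
Plugging in: x_1* = (4·2/7.2)² = 1.2346, x_2* = 175.5556.

x_1* = 1.2346, x_2* = 175.5556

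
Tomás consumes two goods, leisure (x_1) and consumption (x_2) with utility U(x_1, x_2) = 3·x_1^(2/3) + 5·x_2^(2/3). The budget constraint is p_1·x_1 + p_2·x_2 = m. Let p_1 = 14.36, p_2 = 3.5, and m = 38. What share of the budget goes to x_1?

From the CES first-order condition, (3/5)·(x_2/x_1)^(1/3) = p_1/p_2.
Hence x_2/x_1 = ((5/3)·p_1/p_2)^(1/(1/3)), i.e. raised to the 3 power.
With the ratio pinned down, the budget gives x_1* = m/(p_1 + p_2·(x_2/x_1)) and x_2* = (x_2/x_1)·x_1*.
Numerically x_2/x_1 = 319.746232, so x_1* = 38/(14.36 + 3.5·319.746232) = 0.0335 and x_2* = 319.746232·0.0335 = 10.7196.
Expenditure on x_1: 14.36·0.0335 = 0.4814; share = 0.0127.

share on x_1 = 0.0127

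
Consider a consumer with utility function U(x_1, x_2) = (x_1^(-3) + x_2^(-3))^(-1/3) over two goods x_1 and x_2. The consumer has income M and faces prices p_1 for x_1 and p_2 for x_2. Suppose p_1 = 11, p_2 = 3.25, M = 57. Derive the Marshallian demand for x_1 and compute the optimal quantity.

MRS = MU_x_1/MU_x_2 = (x_2/x_1)^(4). Set equal to p_1/p_2.
Solve for the ratio: x_2/x_1 = [p_1/p_2]^(0.25).
With the ratio pinned down, the budget gives x_1* = M/(p_1 + p_2·(x_2/x_1)) and x_2* = (x_2/x_1)·x_1*.
Numerically x_2/x_1 = 1.356367, so x_1* = 57/(11 + 3.25·1.356367) = 3.6993.

x_1* = 3.6993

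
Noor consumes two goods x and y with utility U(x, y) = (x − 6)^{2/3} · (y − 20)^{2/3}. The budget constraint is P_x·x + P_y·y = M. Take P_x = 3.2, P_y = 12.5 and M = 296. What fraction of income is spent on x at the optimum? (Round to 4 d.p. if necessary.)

Let x' = x−6, y' = y−20. MRS = y'/x' = P_x/P_y.
Substituting into the budget: x* = 6 + 0.5·(M − 6·P_x − 20·P_y)/P_x, and y* = 20 + 0.5·(…)/P_y.
Discretionary income = 296 − 6·3.2 − 20·12.5 = 26.8; x* = 6 + 0.5·26.8/3.2 = 10.1875; y* = 20 + 0.5·26.8/12.5 = 21.072.
Expenditure on x: 3.2·10.1875 = 32.6; share = 0.1101.

share on x = 0.1101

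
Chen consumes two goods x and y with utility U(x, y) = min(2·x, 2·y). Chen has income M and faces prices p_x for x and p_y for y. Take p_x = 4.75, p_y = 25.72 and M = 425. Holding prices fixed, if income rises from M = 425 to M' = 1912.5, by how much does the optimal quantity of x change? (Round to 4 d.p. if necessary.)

Leontief preferences: the optimum is at the kink where x/2 = y/2, i.e. y = x.
Budget: p_x·x + p_y·x = M, so (2·p_x + 2·p_y)·x = 2·M.
Demand: x*(p_x,p_y,M) = 2·M/(2·p_x + 2·p_y), y* = 2·M/(2·p_x + 2·p_y).
Here 2·4.75 + 2·25.72 = 60.94, giving x* = 13.9481.
At M' = 1912.5: x* = 62.7667. Change: 62.7667 − 13.9481 = 48.8185.

Δx* = 48.8185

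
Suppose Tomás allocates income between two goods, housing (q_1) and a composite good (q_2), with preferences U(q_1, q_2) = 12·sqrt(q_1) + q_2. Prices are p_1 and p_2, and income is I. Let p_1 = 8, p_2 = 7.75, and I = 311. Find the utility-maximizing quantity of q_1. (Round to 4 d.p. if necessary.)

MU_q_1 = 6/√q_1, MU_q_2 = 1. Tangency: 6/√q_1 = p_1/p_2.
Solve: √q_1 = 6·p_2/p_1, so q_1*(p_1,p_2) = (6·p_2/p_1)², and q_2* = (I − p_1·q_1*)/p_2.
Plugging in: q_1* = (6·7.75/8)² = 33.7852.

q_1* = 33.7852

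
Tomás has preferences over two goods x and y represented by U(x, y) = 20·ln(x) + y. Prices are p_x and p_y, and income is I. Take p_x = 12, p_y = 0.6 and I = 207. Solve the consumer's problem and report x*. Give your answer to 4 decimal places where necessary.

x* = 1

So x*(p_x,p_y) = 20·p_y/p_x, independent of income; and y* = (I − 20·p_y)/p_y.
At the given prices: x* = 20·0.6/12 = 1.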